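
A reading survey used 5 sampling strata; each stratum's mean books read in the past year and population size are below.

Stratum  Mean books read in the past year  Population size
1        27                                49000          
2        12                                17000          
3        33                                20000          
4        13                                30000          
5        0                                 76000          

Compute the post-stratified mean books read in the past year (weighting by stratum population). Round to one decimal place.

Σ Nₕ·x̄ₕ = 2577000
Σ Nₕ = 49000 + 17000 + 20000 + 30000 + 76000 = 192000
Overall mean = 2577000 / 192000 = 13.421875

13.4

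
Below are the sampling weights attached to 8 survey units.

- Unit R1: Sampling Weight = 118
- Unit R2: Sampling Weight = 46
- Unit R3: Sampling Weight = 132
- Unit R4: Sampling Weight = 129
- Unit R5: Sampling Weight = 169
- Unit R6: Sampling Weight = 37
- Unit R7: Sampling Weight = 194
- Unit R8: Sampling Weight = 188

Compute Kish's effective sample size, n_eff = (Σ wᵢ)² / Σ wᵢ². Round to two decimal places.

Σ wᵢ = 1013
Σ wᵢ² = 13924 + 2116 + 17424 + 16641 + 28561 + 1369 + 37636 + 35344 = 153015
n_eff = 1013² / 153015 = 1026169 / 153015 = 6.7063294

6.71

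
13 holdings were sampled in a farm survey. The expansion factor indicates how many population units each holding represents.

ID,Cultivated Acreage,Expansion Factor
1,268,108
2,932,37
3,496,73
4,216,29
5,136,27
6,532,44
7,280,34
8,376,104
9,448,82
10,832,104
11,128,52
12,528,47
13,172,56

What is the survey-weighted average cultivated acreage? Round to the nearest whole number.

434

Weighted sum = 345972
Sum of weights = 797
Weighted mean = 345972 / 797 = 434.09285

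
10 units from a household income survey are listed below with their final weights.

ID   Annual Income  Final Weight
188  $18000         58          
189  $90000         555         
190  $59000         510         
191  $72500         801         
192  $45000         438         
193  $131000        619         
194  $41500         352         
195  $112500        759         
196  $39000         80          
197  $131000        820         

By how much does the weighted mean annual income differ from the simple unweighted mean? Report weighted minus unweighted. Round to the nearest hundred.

Unweighted sum = 18000 + 90000 + 59000 + 72500 + 45000 + 131000 + 41500 + 112500 + 39000 + 131000 = 739500
Unweighted mean = 739500 / 10 = 73950
Weighted sum = 18000×58 + 90000×555 + 59000×510 + 72500×801 + 45000×438 + 131000×619 + 41500×352 + 112500×759 + 39000×80 + 131000×820
  = 1044000 + 49950000 + 30090000 + 58072500 + 19710000 + 81089000 + 14608000 + 85387500 + 3120000 + 107420000 = 450491000
Sum of weights = 58 + 555 + 510 + 801 + 438 + 619 + 352 + 759 + 80 + 820 = 4992
Weighted mean = 450491000 / 4992 = 90242.588
Difference (weighted minus unweighted) = 16292.588

16300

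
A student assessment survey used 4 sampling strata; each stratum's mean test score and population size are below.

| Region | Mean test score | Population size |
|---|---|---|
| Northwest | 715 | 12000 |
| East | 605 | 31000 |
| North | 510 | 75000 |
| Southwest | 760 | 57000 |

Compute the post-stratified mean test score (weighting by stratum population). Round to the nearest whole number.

Σ Nₕ·x̄ₕ = 715×12000 + 605×31000 + 510×75000 + 760×57000
  = 8580000 + 18755000 + 38250000 + 43320000 = 108905000
Σ Nₕ = 12000 + 31000 + 75000 + 57000 = 175000
Overall mean = 108905000 / 175000 = 622.31429

622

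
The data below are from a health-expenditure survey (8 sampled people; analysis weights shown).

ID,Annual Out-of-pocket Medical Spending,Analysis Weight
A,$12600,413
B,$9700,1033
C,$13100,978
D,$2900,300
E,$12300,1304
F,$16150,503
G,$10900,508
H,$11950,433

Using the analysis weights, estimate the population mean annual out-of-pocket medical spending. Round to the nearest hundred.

11700

Weighted sum = 12600×413 + 9700×1033 + 13100×978 + 2900×300 + 12300×1304 + 16150×503 + 10900×508 + 11950×433
  = 5203800 + 10020100 + 12811800 + 870000 + 16039200 + 8123450 + 5537200 + 5174350 = 63779900
Sum of weights = 413 + 1033 + 978 + 300 + 1304 + 503 + 508 + 433 = 5472
Weighted mean = 63779900 / 5472 = 11655.683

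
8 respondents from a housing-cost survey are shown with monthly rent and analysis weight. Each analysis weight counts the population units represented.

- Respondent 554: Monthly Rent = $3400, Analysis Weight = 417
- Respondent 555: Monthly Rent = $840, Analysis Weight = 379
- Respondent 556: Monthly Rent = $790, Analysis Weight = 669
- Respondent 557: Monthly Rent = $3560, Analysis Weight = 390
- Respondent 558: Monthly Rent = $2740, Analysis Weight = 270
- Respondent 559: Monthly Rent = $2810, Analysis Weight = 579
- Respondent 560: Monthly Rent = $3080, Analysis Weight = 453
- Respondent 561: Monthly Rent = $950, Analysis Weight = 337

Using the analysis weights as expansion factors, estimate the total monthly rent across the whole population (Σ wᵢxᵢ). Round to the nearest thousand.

7735000

Weighted total = 7735250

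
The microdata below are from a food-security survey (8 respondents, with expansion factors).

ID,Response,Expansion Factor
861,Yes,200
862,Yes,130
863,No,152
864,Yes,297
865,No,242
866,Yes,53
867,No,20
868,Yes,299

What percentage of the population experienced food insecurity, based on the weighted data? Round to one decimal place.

70.3

Sum of weights for 'Yes' = 200 + 130 + 297 + 53 + 299 = 979
Total weight = 200 + 130 + 152 + 297 + 242 + 53 + 20 + 299 = 1393
Weighted proportion = 979 / 1393 = 0.70279971 → 70.279971%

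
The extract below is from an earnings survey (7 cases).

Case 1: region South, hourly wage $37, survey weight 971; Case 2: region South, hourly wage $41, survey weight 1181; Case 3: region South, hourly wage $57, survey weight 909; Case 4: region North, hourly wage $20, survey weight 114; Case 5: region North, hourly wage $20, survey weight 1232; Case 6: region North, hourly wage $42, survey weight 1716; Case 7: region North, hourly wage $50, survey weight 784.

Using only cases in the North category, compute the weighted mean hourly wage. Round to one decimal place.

North rows: 4, 5, 6, 7
Weighted sum = 20×114 + 20×1232 + 42×1716 + 50×784
  = 138192
Sum of weights = 3846
Weighted mean = 138192 / 3846 = 35.931357

35.9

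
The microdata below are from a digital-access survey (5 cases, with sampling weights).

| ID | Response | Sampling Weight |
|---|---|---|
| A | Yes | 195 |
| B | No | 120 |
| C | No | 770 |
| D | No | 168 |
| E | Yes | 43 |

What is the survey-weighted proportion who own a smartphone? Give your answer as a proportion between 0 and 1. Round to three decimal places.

0.184

Sum of weights for 'Yes' = 195 + 43 = 238
Total weight = 195 + 120 + 770 + 168 + 43 = 1296
Weighted proportion = 238 / 1296 = 0.18364198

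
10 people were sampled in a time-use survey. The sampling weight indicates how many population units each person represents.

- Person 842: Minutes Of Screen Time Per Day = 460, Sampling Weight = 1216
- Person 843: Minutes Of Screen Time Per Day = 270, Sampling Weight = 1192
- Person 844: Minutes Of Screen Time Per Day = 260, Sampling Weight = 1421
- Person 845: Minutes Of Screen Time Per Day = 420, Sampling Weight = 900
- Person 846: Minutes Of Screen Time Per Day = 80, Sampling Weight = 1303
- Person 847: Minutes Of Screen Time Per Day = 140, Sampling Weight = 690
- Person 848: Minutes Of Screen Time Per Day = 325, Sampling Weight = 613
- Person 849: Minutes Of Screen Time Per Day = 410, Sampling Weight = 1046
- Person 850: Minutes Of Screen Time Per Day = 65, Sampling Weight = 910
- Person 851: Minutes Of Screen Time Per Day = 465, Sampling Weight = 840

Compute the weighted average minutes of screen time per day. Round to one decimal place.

287.0

Weighted sum = 460×1216 + 270×1192 + 260×1421 + 420×900 + 80×1303 + 140×690 + 325×613 + 410×1046 + 65×910 + 465×840
  = 559360 + 321840 + 369460 + 378000 + 104240 + 96600 + 199225 + 428860 + 59150 + 390600 = 2907335
Sum of weights = 1216 + 1192 + 1421 + 900 + 1303 + 690 + 613 + 1046 + 910 + 840 = 10131
Weighted mean = 2907335 / 10131 = 286.97414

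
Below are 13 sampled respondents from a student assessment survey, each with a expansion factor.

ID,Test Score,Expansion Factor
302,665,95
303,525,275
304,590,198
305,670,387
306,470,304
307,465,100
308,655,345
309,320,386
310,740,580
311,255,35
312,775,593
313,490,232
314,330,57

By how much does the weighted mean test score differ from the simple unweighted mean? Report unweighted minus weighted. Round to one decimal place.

-65.5

Unweighted sum = 6950
Unweighted mean = 6950 / 13 = 534.61538
Weighted sum = 2152725
Sum of weights = 3587
Weighted mean = 2152725 / 3587 = 600.14636
Difference (unweighted minus weighted) = -65.530977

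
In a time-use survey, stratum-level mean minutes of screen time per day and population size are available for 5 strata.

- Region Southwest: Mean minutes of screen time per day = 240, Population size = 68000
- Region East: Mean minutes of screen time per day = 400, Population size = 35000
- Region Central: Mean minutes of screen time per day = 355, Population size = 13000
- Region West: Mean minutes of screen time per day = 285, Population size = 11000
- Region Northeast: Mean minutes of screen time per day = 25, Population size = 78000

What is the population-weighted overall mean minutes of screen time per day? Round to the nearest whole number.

195

Σ Nₕ·x̄ₕ = 240×68000 + 400×35000 + 355×13000 + 285×11000 + 25×78000
  = 40020000
Σ Nₕ = 68000 + 35000 + 13000 + 11000 + 78000 = 205000
Overall mean = 40020000 / 205000 = 195.21951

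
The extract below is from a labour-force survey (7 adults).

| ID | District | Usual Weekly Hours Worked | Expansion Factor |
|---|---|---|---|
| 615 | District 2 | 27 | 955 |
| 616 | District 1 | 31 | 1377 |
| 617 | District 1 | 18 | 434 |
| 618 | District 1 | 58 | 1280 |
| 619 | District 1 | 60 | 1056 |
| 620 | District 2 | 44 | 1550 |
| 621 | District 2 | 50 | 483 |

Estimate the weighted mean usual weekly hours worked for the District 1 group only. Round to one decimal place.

45.4

District 1 rows: 616, 617, 618, 619
Weighted sum = 31×1377 + 18×434 + 58×1280 + 60×1056
  = 42687 + 7812 + 74240 + 63360 = 188099
Sum of weights = 4147
Weighted mean = 188099 / 4147 = 45.357849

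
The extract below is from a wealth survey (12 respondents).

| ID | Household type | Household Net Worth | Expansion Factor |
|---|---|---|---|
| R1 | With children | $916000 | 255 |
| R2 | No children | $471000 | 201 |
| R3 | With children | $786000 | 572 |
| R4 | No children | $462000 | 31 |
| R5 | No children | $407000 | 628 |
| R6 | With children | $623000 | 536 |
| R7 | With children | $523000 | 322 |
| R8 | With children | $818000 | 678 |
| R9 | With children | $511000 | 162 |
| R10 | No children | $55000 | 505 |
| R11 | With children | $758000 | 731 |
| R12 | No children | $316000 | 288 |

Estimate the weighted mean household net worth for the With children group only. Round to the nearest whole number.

With children rows: R1, R3, R6, R7, R8, R9, R11
Weighted sum = 2376990000
Sum of weights = 255 + 572 + 536 + 322 + 678 + 162 + 731 = 3256
Weighted mean = 2376990000 / 3256 = 730033.78

730034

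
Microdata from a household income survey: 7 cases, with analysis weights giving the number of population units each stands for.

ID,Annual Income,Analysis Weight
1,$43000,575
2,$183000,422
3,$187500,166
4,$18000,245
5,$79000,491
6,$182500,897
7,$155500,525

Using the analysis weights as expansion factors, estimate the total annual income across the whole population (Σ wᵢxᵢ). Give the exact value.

Weighted total = 43000×575 + 183000×422 + 187500×166 + 18000×245 + 79000×491 + 182500×897 + 155500×525
  = 24725000 + 77226000 + 31125000 + 4410000 + 38789000 + 163702500 + 81637500 = 421615000

421615000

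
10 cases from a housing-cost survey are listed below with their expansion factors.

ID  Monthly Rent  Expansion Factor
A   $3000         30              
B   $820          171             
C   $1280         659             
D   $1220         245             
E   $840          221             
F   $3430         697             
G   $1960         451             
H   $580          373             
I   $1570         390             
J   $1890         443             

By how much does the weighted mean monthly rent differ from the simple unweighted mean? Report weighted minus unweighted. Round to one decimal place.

Unweighted sum = 16590
Unweighted mean = 16590 / 10 = 1659
Weighted sum = 3000×30 + 820×171 + 1280×659 + 1220×245 + 840×221 + 3430×697 + 1960×451 + 580×373 + 1570×390 + 1890×443
  = 6498860
Sum of weights = 30 + 171 + 659 + 245 + 221 + 697 + 451 + 373 + 390 + 443 = 3680
Weighted mean = 6498860 / 3680 = 1765.9946
Difference (weighted minus unweighted) = 106.99457

107.0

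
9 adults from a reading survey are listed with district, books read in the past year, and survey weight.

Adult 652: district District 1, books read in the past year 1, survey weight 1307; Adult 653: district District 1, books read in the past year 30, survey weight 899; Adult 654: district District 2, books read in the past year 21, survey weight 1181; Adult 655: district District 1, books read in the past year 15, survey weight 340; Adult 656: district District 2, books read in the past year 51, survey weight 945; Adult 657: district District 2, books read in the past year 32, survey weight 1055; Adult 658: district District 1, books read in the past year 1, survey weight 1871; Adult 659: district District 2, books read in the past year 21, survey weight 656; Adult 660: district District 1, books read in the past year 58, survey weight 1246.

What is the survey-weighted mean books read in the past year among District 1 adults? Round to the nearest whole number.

19

District 1 rows: 652, 653, 655, 658, 660
Weighted sum = 1×1307 + 30×899 + 15×340 + 1×1871 + 58×1246
  = 1307 + 26970 + 5100 + 1871 + 72268 = 107516
Sum of weights = 1307 + 899 + 340 + 1871 + 1246 = 5663
Weighted mean = 107516 / 5663 = 18.985697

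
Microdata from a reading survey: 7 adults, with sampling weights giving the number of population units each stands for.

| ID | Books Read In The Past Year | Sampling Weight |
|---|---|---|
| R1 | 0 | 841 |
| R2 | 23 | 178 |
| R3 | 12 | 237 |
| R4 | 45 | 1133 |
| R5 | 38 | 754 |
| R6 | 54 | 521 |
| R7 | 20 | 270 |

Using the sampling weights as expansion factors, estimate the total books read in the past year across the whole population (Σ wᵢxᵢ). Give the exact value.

Weighted total = 0×841 + 23×178 + 12×237 + 45×1133 + 38×754 + 54×521 + 20×270
  = 0 + 4094 + 2844 + 50985 + 28652 + 28134 + 5400 = 120109

120109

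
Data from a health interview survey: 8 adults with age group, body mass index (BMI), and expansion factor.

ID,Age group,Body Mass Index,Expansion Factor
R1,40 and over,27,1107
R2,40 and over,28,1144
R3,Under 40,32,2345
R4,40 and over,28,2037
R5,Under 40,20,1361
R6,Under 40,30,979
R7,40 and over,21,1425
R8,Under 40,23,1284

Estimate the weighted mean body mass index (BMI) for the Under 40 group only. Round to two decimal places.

Under 40 rows: R3, R5, R6, R8
Weighted sum = 32×2345 + 20×1361 + 30×979 + 23×1284
  = 75040 + 27220 + 29370 + 29532 = 161162
Sum of weights = 2345 + 1361 + 979 + 1284 = 5969
Weighted mean = 161162 / 5969 = 26.999832

27.00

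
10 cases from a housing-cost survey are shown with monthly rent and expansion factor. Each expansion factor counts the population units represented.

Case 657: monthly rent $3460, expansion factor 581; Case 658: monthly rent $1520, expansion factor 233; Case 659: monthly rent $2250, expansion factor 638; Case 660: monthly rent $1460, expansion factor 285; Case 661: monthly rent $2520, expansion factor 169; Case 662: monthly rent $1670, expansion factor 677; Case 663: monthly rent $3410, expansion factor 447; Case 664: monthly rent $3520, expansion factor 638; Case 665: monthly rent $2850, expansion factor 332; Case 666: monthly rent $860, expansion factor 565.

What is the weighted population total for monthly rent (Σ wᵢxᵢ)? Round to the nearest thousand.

Weighted total = 3460×581 + 1520×233 + 2250×638 + 1460×285 + 2520×169 + 1670×677 + 3410×447 + 3520×638 + 2850×332 + 860×565
  = 2010260 + 354160 + 1435500 + 416100 + 425880 + 1130590 + 1524270 + 2245760 + 946200 + 485900 = 10974620

10975000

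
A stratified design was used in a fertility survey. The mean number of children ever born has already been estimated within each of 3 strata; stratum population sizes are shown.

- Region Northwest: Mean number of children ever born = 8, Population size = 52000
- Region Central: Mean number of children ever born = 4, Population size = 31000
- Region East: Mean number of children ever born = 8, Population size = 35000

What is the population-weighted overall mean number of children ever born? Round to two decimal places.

Σ Nₕ·x̄ₕ = 8×52000 + 4×31000 + 8×35000
  = 416000 + 124000 + 280000 = 820000
Σ Nₕ = 118000
Overall mean = 820000 / 118000 = 6.9491525

6.95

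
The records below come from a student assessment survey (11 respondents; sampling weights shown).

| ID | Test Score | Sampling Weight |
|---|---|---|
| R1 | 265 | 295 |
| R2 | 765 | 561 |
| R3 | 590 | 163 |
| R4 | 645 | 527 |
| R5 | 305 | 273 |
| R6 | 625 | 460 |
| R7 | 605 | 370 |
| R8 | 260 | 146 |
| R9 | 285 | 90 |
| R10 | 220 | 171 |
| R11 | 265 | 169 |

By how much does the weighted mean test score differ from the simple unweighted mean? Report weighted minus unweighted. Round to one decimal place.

Unweighted sum = 265 + 765 + 590 + 645 + 305 + 625 + 605 + 260 + 285 + 220 + 265 = 4830
Unweighted mean = 4830 / 11 = 439.09091
Weighted sum = 1684055
Sum of weights = 3225
Weighted mean = 1684055 / 3225 = 522.1876
Difference (weighted minus unweighted) = 83.096688

83.1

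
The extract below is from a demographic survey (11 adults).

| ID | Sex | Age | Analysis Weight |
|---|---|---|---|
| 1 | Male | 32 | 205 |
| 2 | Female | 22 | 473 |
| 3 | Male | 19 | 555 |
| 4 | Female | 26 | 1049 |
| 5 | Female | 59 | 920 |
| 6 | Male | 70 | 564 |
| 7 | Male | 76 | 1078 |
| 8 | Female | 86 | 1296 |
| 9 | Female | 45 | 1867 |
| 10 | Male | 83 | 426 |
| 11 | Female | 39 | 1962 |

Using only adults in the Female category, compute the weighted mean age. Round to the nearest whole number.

Female rows: 2, 4, 5, 8, 9, 11
Weighted sum = 22×473 + 26×1049 + 59×920 + 86×1296 + 45×1867 + 39×1962
  = 363949
Sum of weights = 473 + 1049 + 920 + 1296 + 1867 + 1962 = 7567
Weighted mean = 363949 / 7567 = 48.096868

48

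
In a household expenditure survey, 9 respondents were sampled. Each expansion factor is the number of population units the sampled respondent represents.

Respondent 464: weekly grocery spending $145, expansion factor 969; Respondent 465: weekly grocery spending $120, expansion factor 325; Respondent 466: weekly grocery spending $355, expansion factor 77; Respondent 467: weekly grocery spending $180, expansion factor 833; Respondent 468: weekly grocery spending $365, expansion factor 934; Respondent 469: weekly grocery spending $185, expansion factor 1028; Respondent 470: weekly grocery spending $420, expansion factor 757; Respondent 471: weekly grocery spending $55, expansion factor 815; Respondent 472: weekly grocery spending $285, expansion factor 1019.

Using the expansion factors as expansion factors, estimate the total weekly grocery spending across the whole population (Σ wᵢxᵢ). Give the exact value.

1541050

Weighted total = 145×969 + 120×325 + 355×77 + 180×833 + 365×934 + 185×1028 + 420×757 + 55×815 + 285×1019
  = 140505 + 39000 + 27335 + 149940 + 340910 + 190180 + 317940 + 44825 + 290415 = 1541050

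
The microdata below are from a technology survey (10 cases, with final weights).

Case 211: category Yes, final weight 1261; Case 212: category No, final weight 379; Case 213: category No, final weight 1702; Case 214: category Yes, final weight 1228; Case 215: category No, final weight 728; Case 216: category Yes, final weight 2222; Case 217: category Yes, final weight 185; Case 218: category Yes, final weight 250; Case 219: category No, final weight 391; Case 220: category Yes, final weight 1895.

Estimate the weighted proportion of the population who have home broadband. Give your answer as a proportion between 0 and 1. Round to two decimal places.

0.69

Sum of weights for 'Yes' = 1261 + 1228 + 2222 + 185 + 250 + 1895 = 7041
Total weight = 1261 + 379 + 1702 + 1228 + 728 + 2222 + 185 + 250 + 391 + 1895 = 10241
Weighted proportion = 7041 / 10241 = 0.68753051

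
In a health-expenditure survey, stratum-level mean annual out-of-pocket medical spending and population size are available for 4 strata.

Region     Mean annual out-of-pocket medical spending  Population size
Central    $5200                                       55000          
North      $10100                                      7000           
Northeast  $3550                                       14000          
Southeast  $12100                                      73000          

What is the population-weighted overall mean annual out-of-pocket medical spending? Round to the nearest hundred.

8700

Σ Nₕ·x̄ₕ = 5200×55000 + 10100×7000 + 3550×14000 + 12100×73000
  = 286000000 + 70700000 + 49700000 + 883300000 = 1289700000
Σ Nₕ = 55000 + 7000 + 14000 + 73000 = 149000
Overall mean = 1289700000 / 149000 = 8655.7047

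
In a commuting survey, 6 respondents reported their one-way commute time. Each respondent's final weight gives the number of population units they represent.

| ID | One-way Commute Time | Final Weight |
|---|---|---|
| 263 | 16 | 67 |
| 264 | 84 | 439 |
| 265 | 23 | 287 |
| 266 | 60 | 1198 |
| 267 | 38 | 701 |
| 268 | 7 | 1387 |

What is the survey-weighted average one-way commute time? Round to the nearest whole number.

Weighted sum = 16×67 + 84×439 + 23×287 + 60×1198 + 38×701 + 7×1387
  = 152776
Sum of weights = 67 + 439 + 287 + 1198 + 701 + 1387 = 4079
Weighted mean = 152776 / 4079 = 37.454278

37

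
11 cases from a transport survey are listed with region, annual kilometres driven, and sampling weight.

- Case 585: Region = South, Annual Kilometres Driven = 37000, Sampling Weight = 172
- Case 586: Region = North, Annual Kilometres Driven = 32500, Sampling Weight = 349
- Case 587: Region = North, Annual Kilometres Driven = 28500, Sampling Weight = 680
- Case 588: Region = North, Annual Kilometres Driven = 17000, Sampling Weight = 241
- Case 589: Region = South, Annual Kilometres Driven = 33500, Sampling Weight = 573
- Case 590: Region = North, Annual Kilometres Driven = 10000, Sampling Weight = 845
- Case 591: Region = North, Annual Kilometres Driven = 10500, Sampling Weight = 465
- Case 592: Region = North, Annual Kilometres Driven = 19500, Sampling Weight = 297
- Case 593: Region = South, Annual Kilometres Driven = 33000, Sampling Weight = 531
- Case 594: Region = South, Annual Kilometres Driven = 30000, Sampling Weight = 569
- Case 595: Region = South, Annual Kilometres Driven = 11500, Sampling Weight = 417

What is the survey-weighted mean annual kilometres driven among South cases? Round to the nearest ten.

28710

South rows: 585, 589, 593, 594, 595
Weighted sum = 64948000
Sum of weights = 172 + 573 + 531 + 569 + 417 = 2262
Weighted mean = 64948000 / 2262 = 28712.644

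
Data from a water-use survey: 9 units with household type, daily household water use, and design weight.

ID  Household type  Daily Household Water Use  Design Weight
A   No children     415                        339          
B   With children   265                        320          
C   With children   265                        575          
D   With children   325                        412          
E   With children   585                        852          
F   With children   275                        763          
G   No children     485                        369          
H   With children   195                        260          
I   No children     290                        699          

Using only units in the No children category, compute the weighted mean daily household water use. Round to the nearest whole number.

No children rows: A, G, I
Weighted sum = 415×339 + 485×369 + 290×699
  = 140685 + 178965 + 202710 = 522360
Sum of weights = 339 + 369 + 699 = 1407
Weighted mean = 522360 / 1407 = 371.258

371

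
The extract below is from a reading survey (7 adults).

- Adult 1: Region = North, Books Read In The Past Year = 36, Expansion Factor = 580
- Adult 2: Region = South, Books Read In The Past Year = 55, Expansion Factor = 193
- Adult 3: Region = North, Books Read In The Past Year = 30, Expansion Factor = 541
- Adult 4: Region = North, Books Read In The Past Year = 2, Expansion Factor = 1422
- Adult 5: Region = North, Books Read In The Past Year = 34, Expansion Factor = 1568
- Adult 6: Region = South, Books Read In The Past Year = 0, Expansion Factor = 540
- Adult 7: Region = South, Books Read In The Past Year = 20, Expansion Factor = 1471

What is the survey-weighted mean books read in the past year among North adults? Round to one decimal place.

22.7

North rows: 1, 3, 4, 5
Weighted sum = 36×580 + 30×541 + 2×1422 + 34×1568
  = 20880 + 16230 + 2844 + 53312 = 93266
Sum of weights = 580 + 541 + 1422 + 1568 = 4111
Weighted mean = 93266 / 4111 = 22.686937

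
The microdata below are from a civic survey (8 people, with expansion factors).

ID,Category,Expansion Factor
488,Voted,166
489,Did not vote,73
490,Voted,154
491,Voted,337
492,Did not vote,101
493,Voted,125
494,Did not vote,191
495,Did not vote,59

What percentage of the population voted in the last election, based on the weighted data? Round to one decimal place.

64.8

Sum of weights for 'Voted' = 166 + 154 + 337 + 125 = 782
Total weight = 1206
Weighted proportion = 782 / 1206 = 0.64842454 → 64.842454%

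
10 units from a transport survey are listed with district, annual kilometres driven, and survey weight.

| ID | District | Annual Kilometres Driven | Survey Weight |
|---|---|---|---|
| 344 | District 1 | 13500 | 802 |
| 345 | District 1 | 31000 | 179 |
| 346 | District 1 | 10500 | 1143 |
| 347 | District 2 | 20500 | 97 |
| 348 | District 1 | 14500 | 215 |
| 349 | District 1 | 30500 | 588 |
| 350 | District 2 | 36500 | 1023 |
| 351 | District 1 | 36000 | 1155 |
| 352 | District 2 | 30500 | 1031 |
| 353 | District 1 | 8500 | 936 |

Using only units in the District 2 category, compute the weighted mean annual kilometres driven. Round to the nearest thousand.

33000

District 2 rows: 347, 350, 352
Weighted sum = 20500×97 + 36500×1023 + 30500×1031
  = 1988500 + 37339500 + 31445500 = 70773500
Sum of weights = 97 + 1023 + 1031 = 2151
Weighted mean = 70773500 / 2151 = 32902.603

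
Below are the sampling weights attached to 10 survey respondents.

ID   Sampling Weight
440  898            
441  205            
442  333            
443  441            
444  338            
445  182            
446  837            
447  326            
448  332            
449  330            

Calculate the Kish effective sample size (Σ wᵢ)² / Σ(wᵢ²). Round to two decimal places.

Σ wᵢ = 898 + 205 + 333 + 441 + 338 + 182 + 837 + 326 + 332 + 330 = 4222
Σ wᵢ² = 806404 + 42025 + 110889 + 194481 + 114244 + 33124 + 700569 + 106276 + 110224 + 108900 = 2327136
n_eff = 4222² / 2327136 = 17825284 / 2327136 = 7.6597517

7.66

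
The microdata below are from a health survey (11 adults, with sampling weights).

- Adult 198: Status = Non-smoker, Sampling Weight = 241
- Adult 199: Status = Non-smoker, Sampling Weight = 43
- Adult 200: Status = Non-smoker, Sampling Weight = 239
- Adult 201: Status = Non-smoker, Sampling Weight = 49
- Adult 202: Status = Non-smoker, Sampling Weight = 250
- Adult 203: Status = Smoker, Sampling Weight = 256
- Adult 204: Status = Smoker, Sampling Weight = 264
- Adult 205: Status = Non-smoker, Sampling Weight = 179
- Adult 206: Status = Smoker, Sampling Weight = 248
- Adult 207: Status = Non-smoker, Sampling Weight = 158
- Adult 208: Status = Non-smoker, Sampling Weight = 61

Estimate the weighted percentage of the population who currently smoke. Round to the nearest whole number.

Sum of weights for 'Smoker' = 256 + 264 + 248 = 768
Total weight = 241 + 43 + 239 + 49 + 250 + 256 + 264 + 179 + 248 + 158 + 61 = 1988
Weighted proportion = 768 / 1988 = 0.38631791 → 38.631791%

39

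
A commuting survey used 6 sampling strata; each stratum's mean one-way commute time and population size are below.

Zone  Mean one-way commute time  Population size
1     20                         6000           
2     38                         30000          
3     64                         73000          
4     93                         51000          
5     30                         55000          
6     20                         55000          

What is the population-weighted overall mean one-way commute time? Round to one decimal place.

Σ Nₕ·x̄ₕ = 20×6000 + 38×30000 + 64×73000 + 93×51000 + 30×55000 + 20×55000
  = 120000 + 1140000 + 4672000 + 4743000 + 1650000 + 1100000 = 13425000
Σ Nₕ = 6000 + 30000 + 73000 + 51000 + 55000 + 55000 = 270000
Overall mean = 13425000 / 270000 = 49.722222

49.7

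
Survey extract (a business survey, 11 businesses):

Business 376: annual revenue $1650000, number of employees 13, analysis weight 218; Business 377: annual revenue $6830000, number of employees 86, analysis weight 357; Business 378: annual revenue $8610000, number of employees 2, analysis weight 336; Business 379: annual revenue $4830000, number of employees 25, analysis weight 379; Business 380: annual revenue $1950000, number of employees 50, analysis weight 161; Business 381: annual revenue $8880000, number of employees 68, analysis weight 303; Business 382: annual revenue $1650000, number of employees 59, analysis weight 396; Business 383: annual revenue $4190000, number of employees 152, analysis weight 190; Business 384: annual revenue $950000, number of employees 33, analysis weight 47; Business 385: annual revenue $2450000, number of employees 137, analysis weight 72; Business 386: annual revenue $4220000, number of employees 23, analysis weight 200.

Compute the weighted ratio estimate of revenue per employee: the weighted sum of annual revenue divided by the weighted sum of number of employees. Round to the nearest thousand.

Σ wᵢ·y = 1650000×218 + 6830000×357 + 8610000×336 + 4830000×379 + 1950000×161 + 8880000×303 + 1650000×396 + 4190000×190 + 950000×47 + 2450000×72 + 4220000×200
  = 359700000 + 2438310000 + 2892960000 + 1830570000 + 313950000 + 2690640000 + 653400000 + 796100000 + 44650000 + 176400000 + 844000000 = 13040680000
Σ wᵢ·x = 13×218 + 86×357 + 2×336 + 25×379 + 50×161 + 68×303 + 59×396 + 152×190 + 33×47 + 137×72 + 23×200
  = 2834 + 30702 + 672 + 9475 + 8050 + 20604 + 23364 + 28880 + 1551 + 9864 + 4600 = 140596
Ratio = 13040680000 / 140596 = 92752.852

93000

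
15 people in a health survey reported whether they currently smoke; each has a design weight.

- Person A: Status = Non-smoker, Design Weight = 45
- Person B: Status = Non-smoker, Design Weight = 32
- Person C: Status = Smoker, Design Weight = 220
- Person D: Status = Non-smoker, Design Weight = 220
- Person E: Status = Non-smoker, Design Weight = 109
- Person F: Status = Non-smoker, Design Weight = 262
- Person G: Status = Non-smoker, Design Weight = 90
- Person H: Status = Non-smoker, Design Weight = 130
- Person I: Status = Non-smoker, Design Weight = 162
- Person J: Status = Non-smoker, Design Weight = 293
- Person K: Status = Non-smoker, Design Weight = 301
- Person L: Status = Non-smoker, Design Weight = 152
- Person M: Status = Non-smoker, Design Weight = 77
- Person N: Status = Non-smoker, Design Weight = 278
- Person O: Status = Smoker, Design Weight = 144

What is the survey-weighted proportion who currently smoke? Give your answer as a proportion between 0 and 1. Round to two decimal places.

0.14

Sum of weights for 'Smoker' = 220 + 144 = 364
Total weight = 2515
Weighted proportion = 364 / 2515 = 0.14473161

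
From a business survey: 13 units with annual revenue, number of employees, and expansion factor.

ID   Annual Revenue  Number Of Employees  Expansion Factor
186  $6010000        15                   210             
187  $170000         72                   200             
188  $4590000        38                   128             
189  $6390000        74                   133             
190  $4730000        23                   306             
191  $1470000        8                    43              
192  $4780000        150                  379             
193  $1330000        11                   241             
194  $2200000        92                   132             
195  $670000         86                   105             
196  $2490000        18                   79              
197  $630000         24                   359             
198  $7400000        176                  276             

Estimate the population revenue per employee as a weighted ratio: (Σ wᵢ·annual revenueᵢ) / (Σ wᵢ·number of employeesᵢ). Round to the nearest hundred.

51400

Σ wᵢ·y = 9202260000
Σ wᵢ·x = 178927
Ratio = 9202260000 / 178927 = 51430.248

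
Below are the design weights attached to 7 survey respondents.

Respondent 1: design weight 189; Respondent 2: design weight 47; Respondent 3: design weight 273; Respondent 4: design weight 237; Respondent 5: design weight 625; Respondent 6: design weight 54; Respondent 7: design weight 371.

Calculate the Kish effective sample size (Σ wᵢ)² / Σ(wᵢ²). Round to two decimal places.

4.61

Σ wᵢ = 189 + 47 + 273 + 237 + 625 + 54 + 371 = 1796
Σ wᵢ² = 35721 + 2209 + 74529 + 56169 + 390625 + 2916 + 137641 = 699810
n_eff = 1796² / 699810 = 3225616 / 699810 = 4.6092739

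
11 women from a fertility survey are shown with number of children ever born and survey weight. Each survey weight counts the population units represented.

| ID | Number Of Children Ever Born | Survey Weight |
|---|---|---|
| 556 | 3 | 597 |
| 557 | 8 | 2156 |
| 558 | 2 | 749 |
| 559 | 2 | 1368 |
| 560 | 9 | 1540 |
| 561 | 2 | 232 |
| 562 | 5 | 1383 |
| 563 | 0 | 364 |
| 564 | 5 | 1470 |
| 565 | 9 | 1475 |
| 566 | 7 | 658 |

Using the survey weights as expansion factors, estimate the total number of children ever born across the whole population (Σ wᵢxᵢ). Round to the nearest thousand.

Weighted total = 3×597 + 8×2156 + 2×749 + 2×1368 + 9×1540 + 2×232 + 5×1383 + 0×364 + 5×1470 + 9×1475 + 7×658
  = 1791 + 17248 + 1498 + 2736 + 13860 + 464 + 6915 + 0 + 7350 + 13275 + 4606 = 69743

70000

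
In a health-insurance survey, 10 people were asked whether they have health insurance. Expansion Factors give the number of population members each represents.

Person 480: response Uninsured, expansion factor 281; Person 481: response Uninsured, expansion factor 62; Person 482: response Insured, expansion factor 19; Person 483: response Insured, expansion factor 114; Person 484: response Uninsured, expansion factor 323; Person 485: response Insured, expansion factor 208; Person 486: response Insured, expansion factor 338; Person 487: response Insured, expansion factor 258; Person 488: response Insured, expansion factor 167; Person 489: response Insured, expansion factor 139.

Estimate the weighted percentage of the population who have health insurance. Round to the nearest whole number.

Sum of weights for 'Insured' = 19 + 114 + 208 + 338 + 258 + 167 + 139 = 1243
Total weight = 281 + 62 + 19 + 114 + 323 + 208 + 338 + 258 + 167 + 139 = 1909
Weighted proportion = 1243 / 1909 = 0.65112624 → 65.112624%

65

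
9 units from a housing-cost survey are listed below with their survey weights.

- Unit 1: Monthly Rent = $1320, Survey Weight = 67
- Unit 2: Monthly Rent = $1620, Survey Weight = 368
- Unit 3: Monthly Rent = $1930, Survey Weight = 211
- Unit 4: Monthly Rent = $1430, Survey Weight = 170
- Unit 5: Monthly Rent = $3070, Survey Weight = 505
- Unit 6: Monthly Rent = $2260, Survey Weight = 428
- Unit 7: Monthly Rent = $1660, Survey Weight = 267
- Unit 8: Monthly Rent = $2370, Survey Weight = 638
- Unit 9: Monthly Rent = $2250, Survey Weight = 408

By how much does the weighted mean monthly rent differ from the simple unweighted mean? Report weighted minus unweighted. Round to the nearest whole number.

Unweighted sum = 1320 + 1620 + 1930 + 1430 + 3070 + 2260 + 1660 + 2370 + 2250 = 17910
Unweighted mean = 17910 / 9 = 1990
Weighted sum = 1320×67 + 1620×368 + 1930×211 + 1430×170 + 3070×505 + 2260×428 + 1660×267 + 2370×638 + 2250×408
  = 6725840
Sum of weights = 3062
Weighted mean = 6725840 / 3062 = 2196.5513
Difference (weighted minus unweighted) = 206.55127

207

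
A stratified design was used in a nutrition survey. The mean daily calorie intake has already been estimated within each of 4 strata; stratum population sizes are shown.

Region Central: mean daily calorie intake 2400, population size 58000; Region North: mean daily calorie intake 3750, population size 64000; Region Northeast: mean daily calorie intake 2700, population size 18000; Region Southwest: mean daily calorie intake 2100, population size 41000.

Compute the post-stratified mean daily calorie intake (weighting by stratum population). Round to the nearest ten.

2840

Σ Nₕ·x̄ₕ = 2400×58000 + 3750×64000 + 2700×18000 + 2100×41000
  = 139200000 + 240000000 + 48600000 + 86100000 = 513900000
Σ Nₕ = 58000 + 64000 + 18000 + 41000 = 181000
Overall mean = 513900000 / 181000 = 2839.2265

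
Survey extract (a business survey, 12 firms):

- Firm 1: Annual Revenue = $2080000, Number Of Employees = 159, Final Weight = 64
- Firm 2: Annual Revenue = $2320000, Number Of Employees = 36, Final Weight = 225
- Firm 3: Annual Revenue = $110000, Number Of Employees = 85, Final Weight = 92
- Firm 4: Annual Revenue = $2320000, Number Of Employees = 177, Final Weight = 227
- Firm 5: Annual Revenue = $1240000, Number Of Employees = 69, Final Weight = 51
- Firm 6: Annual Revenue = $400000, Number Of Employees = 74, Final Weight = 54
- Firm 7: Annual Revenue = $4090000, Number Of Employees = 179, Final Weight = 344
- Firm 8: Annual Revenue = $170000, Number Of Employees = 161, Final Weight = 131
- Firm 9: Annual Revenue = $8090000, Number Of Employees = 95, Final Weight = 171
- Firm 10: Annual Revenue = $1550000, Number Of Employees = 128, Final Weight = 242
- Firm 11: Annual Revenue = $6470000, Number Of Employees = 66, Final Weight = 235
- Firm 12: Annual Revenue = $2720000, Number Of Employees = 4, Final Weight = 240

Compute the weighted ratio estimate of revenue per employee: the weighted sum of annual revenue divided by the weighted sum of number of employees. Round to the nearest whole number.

30151

Σ wᵢ·y = 2080000×64 + 2320000×225 + 110000×92 + 2320000×227 + 1240000×51 + 400000×54 + 4090000×344 + 170000×131 + 8090000×171 + 1550000×242 + 6470000×235 + 2720000×240
  = 133120000 + 522000000 + 10120000 + 526640000 + 63240000 + 21600000 + 1406960000 + 22270000 + 1383390000 + 375100000 + 1520450000 + 652800000 = 6637690000
Σ wᵢ·x = 159×64 + 36×225 + 85×92 + 177×227 + 69×51 + 74×54 + 179×344 + 161×131 + 95×171 + 128×242 + 66×235 + 4×240
  = 10176 + 8100 + 7820 + 40179 + 3519 + 3996 + 61576 + 21091 + 16245 + 30976 + 15510 + 960 = 220148
Ratio = 6637690000 / 220148 = 30151.035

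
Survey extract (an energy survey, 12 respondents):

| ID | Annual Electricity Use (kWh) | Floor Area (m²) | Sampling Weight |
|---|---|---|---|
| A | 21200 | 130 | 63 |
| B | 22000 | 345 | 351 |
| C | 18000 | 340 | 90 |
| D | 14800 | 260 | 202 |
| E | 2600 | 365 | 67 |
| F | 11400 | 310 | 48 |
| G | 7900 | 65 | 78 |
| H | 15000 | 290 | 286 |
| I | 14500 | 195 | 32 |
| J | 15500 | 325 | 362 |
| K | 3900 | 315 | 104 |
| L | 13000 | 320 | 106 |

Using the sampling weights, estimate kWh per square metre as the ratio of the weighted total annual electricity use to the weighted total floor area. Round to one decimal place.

51.2

Σ wᵢ·y = 27153400
Σ wᵢ·x = 130×63 + 345×351 + 340×90 + 260×202 + 365×67 + 310×48 + 65×78 + 290×286 + 195×32 + 325×362 + 315×104 + 320×106
  = 8190 + 121095 + 30600 + 52520 + 24455 + 14880 + 5070 + 82940 + 6240 + 117650 + 32760 + 33920 = 530320
Ratio = 27153400 / 530320 = 51.201916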